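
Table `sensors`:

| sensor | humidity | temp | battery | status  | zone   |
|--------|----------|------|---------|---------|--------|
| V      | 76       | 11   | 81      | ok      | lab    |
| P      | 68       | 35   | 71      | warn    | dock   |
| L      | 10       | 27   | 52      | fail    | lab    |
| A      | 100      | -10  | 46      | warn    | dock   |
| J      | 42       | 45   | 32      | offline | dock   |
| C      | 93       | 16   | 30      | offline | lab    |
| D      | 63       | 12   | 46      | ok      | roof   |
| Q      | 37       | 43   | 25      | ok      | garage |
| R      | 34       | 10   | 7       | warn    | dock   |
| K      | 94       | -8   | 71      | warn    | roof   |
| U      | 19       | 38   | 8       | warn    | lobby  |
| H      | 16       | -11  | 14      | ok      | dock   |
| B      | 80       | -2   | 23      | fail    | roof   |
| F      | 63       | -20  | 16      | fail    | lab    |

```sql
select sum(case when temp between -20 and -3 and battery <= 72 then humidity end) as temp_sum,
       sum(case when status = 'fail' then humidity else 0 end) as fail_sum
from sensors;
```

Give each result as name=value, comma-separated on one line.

[temp_sum: temp between -20 and -3 and battery <= 72]
sensor=V: ✗
sensor=P: ✗
sensor=L: ✗
sensor=A: ✓ → 100
sensor=J: ✗
sensor=C: ✗
sensor=D: ✗
sensor=Q: ✗
sensor=R: ✗
sensor=K: ✓ → 94
sensor=U: ✗
sensor=H: ✓ → 16
sensor=B: ✗
sensor=F: ✓ → 63
temp_sum = 100 + 94 + 16 + 63 = 273
—
[fail_sum: status = 'fail']
sensor=V: ✗
sensor=P: ✗
sensor=L: ✓ → 10
sensor=A: ✗
sensor=J: ✗
sensor=C: ✗
sensor=D: ✗
sensor=Q: ✗
sensor=R: ✗
sensor=K: ✗
sensor=U: ✗
sensor=H: ✗
sensor=B: ✓ → 80
sensor=F: ✓ → 63
fail_sum = 10 + 80 + 63 = 153

temp_sum=273, fail_sum=153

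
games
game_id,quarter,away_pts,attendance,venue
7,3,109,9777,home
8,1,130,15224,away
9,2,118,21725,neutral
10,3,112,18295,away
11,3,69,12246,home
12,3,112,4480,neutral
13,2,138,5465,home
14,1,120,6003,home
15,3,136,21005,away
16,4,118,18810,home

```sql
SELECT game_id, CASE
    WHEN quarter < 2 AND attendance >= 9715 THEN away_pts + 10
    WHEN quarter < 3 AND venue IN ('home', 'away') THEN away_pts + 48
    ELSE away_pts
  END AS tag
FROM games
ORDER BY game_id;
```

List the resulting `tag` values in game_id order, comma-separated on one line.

109, 140, 118, 112, 69, 112, 186, 168, 136, 118

game_id=7: ELSE → 109
game_id=8: quarter < 2 AND attendance >= 9715 → 140
game_id=9: ELSE → 118
game_id=10: ELSE → 112
game_id=11: ELSE → 69
game_id=12: ELSE → 112
game_id=13: quarter < 3 AND venue IN ('home', 'away') → 186
game_id=14: quarter < 3 AND venue IN ('home', 'away') → 168
game_id=15: ELSE → 136
game_id=16: ELSE → 118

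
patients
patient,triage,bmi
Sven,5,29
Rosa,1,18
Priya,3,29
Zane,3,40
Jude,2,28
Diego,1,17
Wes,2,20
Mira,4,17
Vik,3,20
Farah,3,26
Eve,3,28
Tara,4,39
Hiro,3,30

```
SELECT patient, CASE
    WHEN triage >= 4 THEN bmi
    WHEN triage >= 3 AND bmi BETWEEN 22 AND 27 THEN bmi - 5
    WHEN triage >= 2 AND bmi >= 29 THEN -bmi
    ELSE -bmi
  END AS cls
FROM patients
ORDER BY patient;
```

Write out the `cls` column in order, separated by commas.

-17, -28, 21, -30, -28, 17, -29, -18, 29, 39, -20, -20, -40

patient=Diego: ELSE → -17
patient=Eve: ELSE → -28
patient=Farah: triage >= 3 AND bmi BETWEEN 22 AND 27 → 21
patient=Hiro: triage >= 2 AND bmi >= 29 → -30
patient=Jude: ELSE → -28
patient=Mira: triage >= 4 → 17
patient=Priya: triage >= 2 AND bmi >= 29 → -29
patient=Rosa: ELSE → -18
patient=Sven: triage >= 4 → 29
patient=Tara: triage >= 4 → 39
patient=Vik: ELSE → -20
patient=Wes: ELSE → -20
patient=Zane: triage >= 2 AND bmi >= 29 → -40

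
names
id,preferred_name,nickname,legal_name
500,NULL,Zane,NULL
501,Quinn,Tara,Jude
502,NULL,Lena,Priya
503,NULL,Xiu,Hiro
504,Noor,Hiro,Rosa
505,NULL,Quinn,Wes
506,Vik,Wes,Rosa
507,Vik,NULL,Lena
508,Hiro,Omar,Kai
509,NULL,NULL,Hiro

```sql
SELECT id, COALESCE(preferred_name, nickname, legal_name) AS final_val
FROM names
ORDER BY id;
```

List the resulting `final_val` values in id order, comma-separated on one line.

id=500: preferred_name=NULL, nickname=Zane → Zane
id=501: preferred_name=Quinn → Quinn
id=502: preferred_name=NULL, nickname=Lena → Lena
id=503: preferred_name=NULL, nickname=Xiu → Xiu
id=504: preferred_name=Noor → Noor
id=505: preferred_name=NULL, nickname=Quinn → Quinn
id=506: preferred_name=Vik → Vik
id=507: preferred_name=Vik → Vik
id=508: preferred_name=Hiro → Hiro
id=509: preferred_name=NULL, nickname=NULL, legal_name=Hiro → Hiro

Zane, Quinn, Lena, Xiu, Noor, Quinn, Vik, Vik, Hiro, Hiro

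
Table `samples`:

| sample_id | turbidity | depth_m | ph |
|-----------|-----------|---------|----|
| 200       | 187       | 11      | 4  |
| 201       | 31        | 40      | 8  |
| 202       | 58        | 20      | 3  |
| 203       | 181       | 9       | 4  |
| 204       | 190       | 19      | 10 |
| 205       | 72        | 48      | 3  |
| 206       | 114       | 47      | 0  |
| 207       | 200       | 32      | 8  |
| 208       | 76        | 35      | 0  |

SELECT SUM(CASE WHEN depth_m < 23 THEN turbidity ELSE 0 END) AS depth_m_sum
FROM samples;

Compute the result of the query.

sample_id=200: ✓ → 187
sample_id=201: ✗
sample_id=202: ✓ → 58
sample_id=203: ✓ → 181
sample_id=204: ✓ → 190
sample_id=205: ✗
sample_id=206: ✗
sample_id=207: ✗
sample_id=208: ✗
depth_m_sum = 187 + 58 + 181 + 190 = 616

616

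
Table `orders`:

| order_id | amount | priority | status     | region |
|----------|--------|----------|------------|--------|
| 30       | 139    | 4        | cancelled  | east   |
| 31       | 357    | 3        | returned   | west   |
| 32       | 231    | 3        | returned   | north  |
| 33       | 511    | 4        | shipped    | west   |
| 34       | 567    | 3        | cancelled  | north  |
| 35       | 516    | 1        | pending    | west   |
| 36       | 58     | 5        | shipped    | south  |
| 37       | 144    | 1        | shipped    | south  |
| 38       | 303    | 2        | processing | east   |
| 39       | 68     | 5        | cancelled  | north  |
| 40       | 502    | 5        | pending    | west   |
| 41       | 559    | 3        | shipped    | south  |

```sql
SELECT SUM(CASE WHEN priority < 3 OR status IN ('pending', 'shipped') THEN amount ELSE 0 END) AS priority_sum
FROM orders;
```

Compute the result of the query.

order_id=30: ✗
order_id=31: ✗
order_id=32: ✗
order_id=33: ✓ → 511
order_id=34: ✗
order_id=35: ✓ → 516
order_id=36: ✓ → 58
order_id=37: ✓ → 144
order_id=38: ✓ → 303
order_id=39: ✗
order_id=40: ✓ → 502
order_id=41: ✓ → 559
priority_sum = 511 + 516 + 58 + 144 + 303 + 502 + 559 = 2593

2593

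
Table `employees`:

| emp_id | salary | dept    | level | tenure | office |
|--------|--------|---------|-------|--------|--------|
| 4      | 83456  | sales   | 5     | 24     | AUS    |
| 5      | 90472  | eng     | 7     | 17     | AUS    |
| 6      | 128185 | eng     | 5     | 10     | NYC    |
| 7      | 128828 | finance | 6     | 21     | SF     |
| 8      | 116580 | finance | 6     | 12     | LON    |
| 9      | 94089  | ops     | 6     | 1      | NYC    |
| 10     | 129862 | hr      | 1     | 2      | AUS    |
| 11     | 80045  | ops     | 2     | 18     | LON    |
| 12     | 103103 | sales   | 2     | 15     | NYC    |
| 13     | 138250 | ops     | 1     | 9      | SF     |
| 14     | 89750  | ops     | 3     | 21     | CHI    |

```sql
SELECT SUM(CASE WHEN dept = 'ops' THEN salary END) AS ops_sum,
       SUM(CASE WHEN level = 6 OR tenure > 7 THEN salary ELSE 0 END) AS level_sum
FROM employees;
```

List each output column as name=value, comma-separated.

ops_sum=402134, level_sum=1052758

[ops_sum: dept = 'ops']
emp_id=4: ✗
emp_id=5: ✗
emp_id=6: ✗
emp_id=7: ✗
emp_id=8: ✗
emp_id=9: ✓ → 94089
emp_id=10: ✗
emp_id=11: ✓ → 80045
emp_id=12: ✗
emp_id=13: ✓ → 138250
emp_id=14: ✓ → 89750
ops_sum = 94089 + 80045 + 138250 + 89750 = 402134
—
[level_sum: level = 6 OR tenure > 7]
emp_id=4: ✓ → 83456
emp_id=5: ✓ → 90472
emp_id=6: ✓ → 128185
emp_id=7: ✓ → 128828
emp_id=8: ✓ → 116580
emp_id=9: ✓ → 94089
emp_id=10: ✗
emp_id=11: ✓ → 80045
emp_id=12: ✓ → 103103
emp_id=13: ✓ → 138250
emp_id=14: ✓ → 89750
level_sum = 83456 + 90472 + 128185 + 128828 + 116580 + 94089 + 80045 + 103103 + 138250 + 89750 = 1052758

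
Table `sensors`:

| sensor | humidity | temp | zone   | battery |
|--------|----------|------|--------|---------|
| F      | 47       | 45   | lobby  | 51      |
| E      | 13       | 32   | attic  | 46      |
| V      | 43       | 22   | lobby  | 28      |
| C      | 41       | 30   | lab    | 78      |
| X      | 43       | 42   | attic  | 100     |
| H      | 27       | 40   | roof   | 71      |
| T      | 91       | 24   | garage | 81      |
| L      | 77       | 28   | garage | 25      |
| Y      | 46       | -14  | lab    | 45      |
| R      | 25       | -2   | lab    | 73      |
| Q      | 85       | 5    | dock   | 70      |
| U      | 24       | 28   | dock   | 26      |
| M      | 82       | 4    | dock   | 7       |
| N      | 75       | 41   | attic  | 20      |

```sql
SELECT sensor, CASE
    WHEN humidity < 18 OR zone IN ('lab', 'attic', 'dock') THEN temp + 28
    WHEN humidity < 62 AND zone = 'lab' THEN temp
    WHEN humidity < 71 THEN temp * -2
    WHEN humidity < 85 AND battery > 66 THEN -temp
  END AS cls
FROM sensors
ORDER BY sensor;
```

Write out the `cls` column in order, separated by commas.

sensor=C: humidity < 18 OR zone IN ('lab', 'attic', 'dock') → 58
sensor=E: humidity < 18 OR zone IN ('lab', 'attic', 'dock') → 60
sensor=F: humidity < 71 → -90
sensor=H: humidity < 71 → -80
sensor=L: (no match → NULL) → NULL
sensor=M: humidity < 18 OR zone IN ('lab', 'attic', 'dock') → 32
sensor=N: humidity < 18 OR zone IN ('lab', 'attic', 'dock') → 69
sensor=Q: humidity < 18 OR zone IN ('lab', 'attic', 'dock') → 33
sensor=R: humidity < 18 OR zone IN ('lab', 'attic', 'dock') → 26
sensor=T: (no match → NULL) → NULL
sensor=U: humidity < 18 OR zone IN ('lab', 'attic', 'dock') → 56
sensor=V: humidity < 71 → -44
sensor=X: humidity < 18 OR zone IN ('lab', 'attic', 'dock') → 70
sensor=Y: humidity < 18 OR zone IN ('lab', 'attic', 'dock') → 14

58, 60, -90, -80, NULL, 32, 69, 33, 26, NULL, 56, -44, 70, 14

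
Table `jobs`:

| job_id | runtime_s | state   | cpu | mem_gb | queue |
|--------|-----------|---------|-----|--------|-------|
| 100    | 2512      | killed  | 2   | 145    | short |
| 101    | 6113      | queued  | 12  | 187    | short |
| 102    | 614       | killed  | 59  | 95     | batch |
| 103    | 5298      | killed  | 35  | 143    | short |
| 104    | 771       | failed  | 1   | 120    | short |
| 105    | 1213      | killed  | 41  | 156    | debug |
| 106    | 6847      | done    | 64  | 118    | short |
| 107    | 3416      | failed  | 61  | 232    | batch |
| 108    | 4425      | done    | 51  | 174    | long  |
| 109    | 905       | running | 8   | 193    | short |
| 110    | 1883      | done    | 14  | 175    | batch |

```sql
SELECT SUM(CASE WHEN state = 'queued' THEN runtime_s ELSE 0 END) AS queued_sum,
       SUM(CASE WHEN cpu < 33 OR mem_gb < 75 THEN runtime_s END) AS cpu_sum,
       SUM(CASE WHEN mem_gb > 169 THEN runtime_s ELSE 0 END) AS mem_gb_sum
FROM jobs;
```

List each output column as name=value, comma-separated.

queued_sum=6113, cpu_sum=12184, mem_gb_sum=16742

[queued_sum: state = 'queued']
job_id=100: ✗
job_id=101: ✓ → 6113
job_id=102: ✗
job_id=103: ✗
job_id=104: ✗
job_id=105: ✗
job_id=106: ✗
job_id=107: ✗
job_id=108: ✗
job_id=109: ✗
job_id=110: ✗
queued_sum = 6113
—
[cpu_sum: cpu < 33 OR mem_gb < 75]
job_id=100: ✓ → 2512
job_id=101: ✓ → 6113
job_id=102: ✗
job_id=103: ✗
job_id=104: ✓ → 771
job_id=105: ✗
job_id=106: ✗
job_id=107: ✗
job_id=108: ✗
job_id=109: ✓ → 905
job_id=110: ✓ → 1883
cpu_sum = 2512 + 6113 + 771 + 905 + 1883 = 12184
—
[mem_gb_sum: mem_gb > 169]
job_id=100: ✗
job_id=101: ✓ → 6113
job_id=102: ✗
job_id=103: ✗
job_id=104: ✗
job_id=105: ✗
job_id=106: ✗
job_id=107: ✓ → 3416
job_id=108: ✓ → 4425
job_id=109: ✓ → 905
job_id=110: ✓ → 1883
mem_gb_sum = 6113 + 3416 + 4425 + 905 + 1883 = 16742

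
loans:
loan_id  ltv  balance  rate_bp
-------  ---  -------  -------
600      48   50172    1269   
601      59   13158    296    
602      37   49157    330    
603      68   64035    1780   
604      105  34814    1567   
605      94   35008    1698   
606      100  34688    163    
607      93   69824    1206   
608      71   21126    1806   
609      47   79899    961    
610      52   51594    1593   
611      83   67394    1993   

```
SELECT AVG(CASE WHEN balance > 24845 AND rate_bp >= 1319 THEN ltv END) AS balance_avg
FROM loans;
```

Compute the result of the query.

loan_id=600: ✗
loan_id=601: ✗
loan_id=602: ✗
loan_id=603: ✓ → 68
loan_id=604: ✓ → 105
loan_id=605: ✓ → 94
loan_id=606: ✗
loan_id=607: ✗
loan_id=608: ✗
loan_id=609: ✗
loan_id=610: ✓ → 52
loan_id=611: ✓ → 83
balance_avg = (68 + 105 + 94 + 52 + 83) / 5 = 80.4

80.4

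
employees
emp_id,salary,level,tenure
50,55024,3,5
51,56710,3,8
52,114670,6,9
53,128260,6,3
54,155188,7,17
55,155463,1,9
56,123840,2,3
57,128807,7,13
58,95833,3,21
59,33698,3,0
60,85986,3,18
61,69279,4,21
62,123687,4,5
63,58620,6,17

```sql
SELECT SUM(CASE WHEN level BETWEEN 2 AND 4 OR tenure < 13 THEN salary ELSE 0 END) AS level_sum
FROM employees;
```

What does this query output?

emp_id=50: ✓ → 55024
emp_id=51: ✓ → 56710
emp_id=52: ✓ → 114670
emp_id=53: ✓ → 128260
emp_id=54: ✗
emp_id=55: ✓ → 155463
emp_id=56: ✓ → 123840
emp_id=57: ✗
emp_id=58: ✓ → 95833
emp_id=59: ✓ → 33698
emp_id=60: ✓ → 85986
emp_id=61: ✓ → 69279
emp_id=62: ✓ → 123687
emp_id=63: ✗
level_sum = 55024 + 56710 + 114670 + 128260 + 155463 + 123840 + 95833 + 33698 + 85986 + 69279 + 123687 = 1042450

1042450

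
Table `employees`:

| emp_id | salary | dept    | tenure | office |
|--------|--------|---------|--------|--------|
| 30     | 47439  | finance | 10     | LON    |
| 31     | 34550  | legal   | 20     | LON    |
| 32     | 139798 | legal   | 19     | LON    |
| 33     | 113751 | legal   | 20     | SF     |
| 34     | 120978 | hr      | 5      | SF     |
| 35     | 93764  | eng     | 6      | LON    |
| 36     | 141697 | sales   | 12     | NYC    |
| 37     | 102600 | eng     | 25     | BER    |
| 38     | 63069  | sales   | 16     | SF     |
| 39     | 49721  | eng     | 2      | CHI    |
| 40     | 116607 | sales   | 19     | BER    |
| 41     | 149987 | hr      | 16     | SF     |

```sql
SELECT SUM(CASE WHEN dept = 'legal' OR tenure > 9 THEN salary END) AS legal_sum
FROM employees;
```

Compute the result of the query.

909498

emp_id=30: ✓ → 47439
emp_id=31: ✓ → 34550
emp_id=32: ✓ → 139798
emp_id=33: ✓ → 113751
emp_id=34: ✗
emp_id=35: ✗
emp_id=36: ✓ → 141697
emp_id=37: ✓ → 102600
emp_id=38: ✓ → 63069
emp_id=39: ✗
emp_id=40: ✓ → 116607
emp_id=41: ✓ → 149987
legal_sum = 47439 + 34550 + 139798 + 113751 + 141697 + 102600 + 63069 + 116607 + 149987 = 909498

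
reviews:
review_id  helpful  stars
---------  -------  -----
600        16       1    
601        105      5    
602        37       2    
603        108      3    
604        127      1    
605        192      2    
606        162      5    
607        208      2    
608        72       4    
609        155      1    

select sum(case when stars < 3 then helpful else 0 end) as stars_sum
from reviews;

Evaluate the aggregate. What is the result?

735

review_id=600: ✓ → 16
review_id=601: ✗
review_id=602: ✓ → 37
review_id=603: ✗
review_id=604: ✓ → 127
review_id=605: ✓ → 192
review_id=606: ✗
review_id=607: ✓ → 208
review_id=608: ✗
review_id=609: ✓ → 155
stars_sum = 16 + 37 + 127 + 192 + 208 + 155 = 735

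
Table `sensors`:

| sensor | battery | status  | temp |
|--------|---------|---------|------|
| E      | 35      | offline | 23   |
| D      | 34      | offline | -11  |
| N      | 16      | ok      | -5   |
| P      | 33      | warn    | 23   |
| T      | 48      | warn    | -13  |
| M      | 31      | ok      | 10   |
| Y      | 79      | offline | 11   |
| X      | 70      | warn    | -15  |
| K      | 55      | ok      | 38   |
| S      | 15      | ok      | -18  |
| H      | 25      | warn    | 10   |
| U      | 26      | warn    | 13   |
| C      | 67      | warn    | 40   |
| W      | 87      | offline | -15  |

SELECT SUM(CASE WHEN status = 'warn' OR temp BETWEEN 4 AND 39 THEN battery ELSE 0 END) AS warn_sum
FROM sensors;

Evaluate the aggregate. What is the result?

sensor=E: ✓ → 35
sensor=D: ✗
sensor=N: ✗
sensor=P: ✓ → 33
sensor=T: ✓ → 48
sensor=M: ✓ → 31
sensor=Y: ✓ → 79
sensor=X: ✓ → 70
sensor=K: ✓ → 55
sensor=S: ✗
sensor=H: ✓ → 25
sensor=U: ✓ → 26
sensor=C: ✓ → 67
sensor=W: ✗
warn_sum = 35 + 33 + 48 + 31 + 79 + 70 + 55 + 25 + 26 + 67 = 469

469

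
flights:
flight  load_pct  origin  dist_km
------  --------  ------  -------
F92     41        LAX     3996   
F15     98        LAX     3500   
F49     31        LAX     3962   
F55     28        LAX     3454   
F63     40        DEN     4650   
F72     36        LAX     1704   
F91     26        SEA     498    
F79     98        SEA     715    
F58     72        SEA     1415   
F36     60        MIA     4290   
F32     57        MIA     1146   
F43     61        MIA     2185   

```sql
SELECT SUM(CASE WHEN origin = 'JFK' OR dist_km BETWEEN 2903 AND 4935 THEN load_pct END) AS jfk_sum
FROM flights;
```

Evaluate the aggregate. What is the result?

flight=F92: ✓ → 41
flight=F15: ✓ → 98
flight=F49: ✓ → 31
flight=F55: ✓ → 28
flight=F63: ✓ → 40
flight=F72: ✗
flight=F91: ✗
flight=F79: ✗
flight=F58: ✗
flight=F36: ✓ → 60
flight=F32: ✗
flight=F43: ✗
jfk_sum = 41 + 98 + 31 + 28 + 40 + 60 = 298

298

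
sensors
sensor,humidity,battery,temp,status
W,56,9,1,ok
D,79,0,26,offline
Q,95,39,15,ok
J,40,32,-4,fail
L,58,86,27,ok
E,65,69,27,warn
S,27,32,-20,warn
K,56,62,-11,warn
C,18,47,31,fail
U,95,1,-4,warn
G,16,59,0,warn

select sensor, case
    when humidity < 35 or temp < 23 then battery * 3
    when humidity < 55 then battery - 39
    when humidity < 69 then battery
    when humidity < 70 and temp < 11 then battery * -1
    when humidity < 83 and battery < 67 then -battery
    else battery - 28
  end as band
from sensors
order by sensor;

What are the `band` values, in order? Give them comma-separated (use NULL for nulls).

141, 0, 69, 177, 96, 186, 86, 117, 96, 3, 27

sensor=C: humidity < 35 or temp < 23 → 141
sensor=D: humidity < 83 and battery < 67 → 0
sensor=E: humidity < 69 → 69
sensor=G: humidity < 35 or temp < 23 → 177
sensor=J: humidity < 35 or temp < 23 → 96
sensor=K: humidity < 35 or temp < 23 → 186
sensor=L: humidity < 69 → 86
sensor=Q: humidity < 35 or temp < 23 → 117
sensor=S: humidity < 35 or temp < 23 → 96
sensor=U: humidity < 35 or temp < 23 → 3
sensor=W: humidity < 35 or temp < 23 → 27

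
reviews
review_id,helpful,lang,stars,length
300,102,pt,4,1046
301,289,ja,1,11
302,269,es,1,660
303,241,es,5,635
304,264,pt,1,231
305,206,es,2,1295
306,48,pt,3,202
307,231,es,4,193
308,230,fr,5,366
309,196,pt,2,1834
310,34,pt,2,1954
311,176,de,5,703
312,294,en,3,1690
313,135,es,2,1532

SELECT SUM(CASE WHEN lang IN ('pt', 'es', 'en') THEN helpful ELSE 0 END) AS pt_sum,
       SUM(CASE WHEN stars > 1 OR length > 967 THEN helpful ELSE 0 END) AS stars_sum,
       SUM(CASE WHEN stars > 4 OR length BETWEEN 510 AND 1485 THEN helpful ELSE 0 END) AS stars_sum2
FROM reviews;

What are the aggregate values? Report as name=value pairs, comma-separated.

[pt_sum: lang IN ('pt', 'es', 'en')]
review_id=300: ✓ → 102
review_id=301: ✗
review_id=302: ✓ → 269
review_id=303: ✓ → 241
review_id=304: ✓ → 264
review_id=305: ✓ → 206
review_id=306: ✓ → 48
review_id=307: ✓ → 231
review_id=308: ✗
review_id=309: ✓ → 196
review_id=310: ✓ → 34
review_id=311: ✗
review_id=312: ✓ → 294
review_id=313: ✓ → 135
pt_sum = 102 + 269 + 241 + 264 + 206 + 48 + 231 + 196 + 34 + 294 + 135 = 2020
—
[stars_sum: stars > 1 OR length > 967]
review_id=300: ✓ → 102
review_id=301: ✗
review_id=302: ✗
review_id=303: ✓ → 241
review_id=304: ✗
review_id=305: ✓ → 206
review_id=306: ✓ → 48
review_id=307: ✓ → 231
review_id=308: ✓ → 230
review_id=309: ✓ → 196
review_id=310: ✓ → 34
review_id=311: ✓ → 176
review_id=312: ✓ → 294
review_id=313: ✓ → 135
stars_sum = 102 + 241 + 206 + 48 + 231 + 230 + 196 + 34 + 176 + 294 + 135 = 1893
—
[stars_sum2: stars > 4 OR length BETWEEN 510 AND 1485]
review_id=300: ✓ → 102
review_id=301: ✗
review_id=302: ✓ → 269
review_id=303: ✓ → 241
review_id=304: ✗
review_id=305: ✓ → 206
review_id=306: ✗
review_id=307: ✗
review_id=308: ✓ → 230
review_id=309: ✗
review_id=310: ✗
review_id=311: ✓ → 176
review_id=312: ✗
review_id=313: ✗
stars_sum2 = 102 + 269 + 241 + 206 + 230 + 176 = 1224

pt_sum=2020, stars_sum=1893, stars_sum2=1224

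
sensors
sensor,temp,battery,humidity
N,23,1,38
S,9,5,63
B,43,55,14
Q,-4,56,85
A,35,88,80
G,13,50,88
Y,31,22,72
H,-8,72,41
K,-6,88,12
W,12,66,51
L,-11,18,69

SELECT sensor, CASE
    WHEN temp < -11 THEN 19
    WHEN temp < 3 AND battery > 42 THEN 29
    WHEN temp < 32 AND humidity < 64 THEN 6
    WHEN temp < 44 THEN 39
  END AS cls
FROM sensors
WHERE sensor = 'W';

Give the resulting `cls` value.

sensor = W: temp=12, battery=66, humidity=51.
temp < -11 → false
temp < 3 AND battery > 42 → false
temp < 32 AND humidity < 64 → true → 6

6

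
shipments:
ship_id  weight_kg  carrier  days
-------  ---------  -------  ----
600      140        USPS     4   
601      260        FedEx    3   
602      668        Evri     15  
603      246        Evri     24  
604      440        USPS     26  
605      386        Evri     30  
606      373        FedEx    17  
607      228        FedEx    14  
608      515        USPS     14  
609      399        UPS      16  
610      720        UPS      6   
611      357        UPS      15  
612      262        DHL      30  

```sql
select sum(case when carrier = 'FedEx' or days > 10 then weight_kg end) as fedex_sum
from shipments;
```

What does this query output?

4134

ship_id=600: ✗
ship_id=601: ✓ → 260
ship_id=602: ✓ → 668
ship_id=603: ✓ → 246
ship_id=604: ✓ → 440
ship_id=605: ✓ → 386
ship_id=606: ✓ → 373
ship_id=607: ✓ → 228
ship_id=608: ✓ → 515
ship_id=609: ✓ → 399
ship_id=610: ✗
ship_id=611: ✓ → 357
ship_id=612: ✓ → 262
fedex_sum = 260 + 668 + 246 + 440 + 386 + 373 + 228 + 515 + 399 + 357 + 262 = 4134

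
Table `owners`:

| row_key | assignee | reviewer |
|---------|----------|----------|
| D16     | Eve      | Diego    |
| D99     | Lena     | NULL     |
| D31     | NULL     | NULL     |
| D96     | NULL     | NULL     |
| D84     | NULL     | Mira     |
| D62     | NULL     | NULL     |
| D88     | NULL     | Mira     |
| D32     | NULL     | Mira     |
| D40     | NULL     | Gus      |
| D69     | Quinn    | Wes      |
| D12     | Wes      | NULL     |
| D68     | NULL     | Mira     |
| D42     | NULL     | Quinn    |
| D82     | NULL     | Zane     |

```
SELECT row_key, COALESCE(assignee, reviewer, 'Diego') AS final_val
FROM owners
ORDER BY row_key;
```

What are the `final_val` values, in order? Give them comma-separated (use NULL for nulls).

row_key=D12: assignee=Wes → Wes
row_key=D16: assignee=Eve → Eve
row_key=D31: assignee=NULL, reviewer=NULL, → literal Diego → Diego
row_key=D32: assignee=NULL, reviewer=Mira → Mira
row_key=D40: assignee=NULL, reviewer=Gus → Gus
row_key=D42: assignee=NULL, reviewer=Quinn → Quinn
row_key=D62: assignee=NULL, reviewer=NULL, → literal Diego → Diego
row_key=D68: assignee=NULL, reviewer=Mira → Mira
row_key=D69: assignee=Quinn → Quinn
row_key=D82: assignee=NULL, reviewer=Zane → Zane
row_key=D84: assignee=NULL, reviewer=Mira → Mira
row_key=D88: assignee=NULL, reviewer=Mira → Mira
row_key=D96: assignee=NULL, reviewer=NULL, → literal Diego → Diego
row_key=D99: assignee=Lena → Lena

Wes, Eve, Diego, Mira, Gus, Quinn, Diego, Mira, Quinn, Zane, Mira, Mira, Diego, Lena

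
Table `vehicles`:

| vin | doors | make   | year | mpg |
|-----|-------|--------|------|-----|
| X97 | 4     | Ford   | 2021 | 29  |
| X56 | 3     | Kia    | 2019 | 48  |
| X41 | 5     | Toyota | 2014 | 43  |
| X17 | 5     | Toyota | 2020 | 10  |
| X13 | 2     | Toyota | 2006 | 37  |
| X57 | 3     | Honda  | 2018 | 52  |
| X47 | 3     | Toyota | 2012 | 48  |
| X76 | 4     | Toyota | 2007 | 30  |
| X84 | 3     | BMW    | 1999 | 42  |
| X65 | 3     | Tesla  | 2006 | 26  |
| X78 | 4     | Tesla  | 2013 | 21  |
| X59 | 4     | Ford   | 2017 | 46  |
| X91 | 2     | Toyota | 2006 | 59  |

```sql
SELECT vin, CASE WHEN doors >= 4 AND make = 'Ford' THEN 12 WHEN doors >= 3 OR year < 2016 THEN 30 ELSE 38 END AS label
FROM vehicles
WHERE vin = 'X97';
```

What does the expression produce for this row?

vin = X97: doors=4, make=Ford, year=2021, mpg=29.
doors >= 4 AND make = 'Ford' → true → 12

12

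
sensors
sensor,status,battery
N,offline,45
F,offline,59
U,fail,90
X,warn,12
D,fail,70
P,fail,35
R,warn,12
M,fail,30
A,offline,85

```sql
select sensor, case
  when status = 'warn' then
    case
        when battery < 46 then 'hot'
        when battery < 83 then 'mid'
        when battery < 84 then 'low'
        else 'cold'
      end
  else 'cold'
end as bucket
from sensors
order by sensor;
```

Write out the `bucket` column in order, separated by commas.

sensor=A: status='offline' → outer ELSE → cold
sensor=D: status='fail' → outer ELSE → cold
sensor=F: status='offline' → outer ELSE → cold
sensor=M: status='fail' → outer ELSE → cold
sensor=N: status='offline' → outer ELSE → cold
sensor=P: status='fail' → outer ELSE → cold
sensor=R: status='warn' → inner[battery < 46] → hot
sensor=U: status='fail' → outer ELSE → cold
sensor=X: status='warn' → inner[battery < 46] → hot

cold, cold, cold, cold, cold, cold, hot, cold, hot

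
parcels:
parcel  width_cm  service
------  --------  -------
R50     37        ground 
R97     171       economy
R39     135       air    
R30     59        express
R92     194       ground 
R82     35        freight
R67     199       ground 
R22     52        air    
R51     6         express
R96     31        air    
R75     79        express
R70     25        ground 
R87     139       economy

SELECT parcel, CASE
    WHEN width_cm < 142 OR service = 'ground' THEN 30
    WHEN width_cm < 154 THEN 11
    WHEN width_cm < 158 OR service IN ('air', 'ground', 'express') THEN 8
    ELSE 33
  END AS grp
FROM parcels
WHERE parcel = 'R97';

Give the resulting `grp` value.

parcel = R97: width_cm=171, service=economy.
width_cm < 142 OR service = 'ground' → false
width_cm < 154 → false
width_cm < 158 OR service IN ('air', 'ground', 'express') → false
No prior WHEN matched → ELSE → 33

33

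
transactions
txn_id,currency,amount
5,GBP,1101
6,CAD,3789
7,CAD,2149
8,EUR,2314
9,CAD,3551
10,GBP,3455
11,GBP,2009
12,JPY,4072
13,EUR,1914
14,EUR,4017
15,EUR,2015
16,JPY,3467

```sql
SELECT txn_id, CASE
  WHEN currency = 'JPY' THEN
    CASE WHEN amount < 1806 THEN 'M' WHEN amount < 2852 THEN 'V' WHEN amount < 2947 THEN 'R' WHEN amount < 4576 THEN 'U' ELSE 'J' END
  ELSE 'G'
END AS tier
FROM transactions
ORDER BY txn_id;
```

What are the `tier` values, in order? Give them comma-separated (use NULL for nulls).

G, G, G, G, G, G, G, U, G, G, G, U

txn_id=5: currency='GBP' → outer ELSE → G
txn_id=6: currency='CAD' → outer ELSE → G
txn_id=7: currency='CAD' → outer ELSE → G
txn_id=8: currency='EUR' → outer ELSE → G
txn_id=9: currency='CAD' → outer ELSE → G
txn_id=10: currency='GBP' → outer ELSE → G
txn_id=11: currency='GBP' → outer ELSE → G
txn_id=12: currency='JPY' → inner[amount < 4576] → U
txn_id=13: currency='EUR' → outer ELSE → G
txn_id=14: currency='EUR' → outer ELSE → G
txn_id=15: currency='EUR' → outer ELSE → G
txn_id=16: currency='JPY' → inner[amount < 4576] → U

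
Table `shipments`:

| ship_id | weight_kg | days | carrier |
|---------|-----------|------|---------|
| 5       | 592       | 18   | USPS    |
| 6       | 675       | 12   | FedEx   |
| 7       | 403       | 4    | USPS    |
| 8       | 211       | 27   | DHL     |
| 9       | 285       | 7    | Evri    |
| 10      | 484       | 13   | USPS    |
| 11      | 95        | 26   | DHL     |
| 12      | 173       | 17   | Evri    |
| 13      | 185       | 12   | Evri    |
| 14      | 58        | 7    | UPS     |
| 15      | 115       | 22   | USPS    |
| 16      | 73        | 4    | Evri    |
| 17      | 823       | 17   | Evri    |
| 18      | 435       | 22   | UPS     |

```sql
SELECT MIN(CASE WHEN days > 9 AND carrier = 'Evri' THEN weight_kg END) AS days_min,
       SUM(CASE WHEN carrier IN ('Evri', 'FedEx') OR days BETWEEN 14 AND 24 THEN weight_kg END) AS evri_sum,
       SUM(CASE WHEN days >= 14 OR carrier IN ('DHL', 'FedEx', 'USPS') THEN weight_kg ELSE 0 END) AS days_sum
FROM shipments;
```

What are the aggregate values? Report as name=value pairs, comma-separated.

days_min=173, evri_sum=3356, days_sum=4006

[days_min: days > 9 AND carrier = 'Evri']
ship_id=5: ✗
ship_id=6: ✗
ship_id=7: ✗
ship_id=8: ✗
ship_id=9: ✗
ship_id=10: ✗
ship_id=11: ✗
ship_id=12: ✓ → 173
ship_id=13: ✓ → 185
ship_id=14: ✗
ship_id=15: ✗
ship_id=16: ✗
ship_id=17: ✓ → 823
ship_id=18: ✗
days_min = MIN(173, 185, 823) = 173
—
[evri_sum: carrier IN ('Evri', 'FedEx') OR days BETWEEN 14 AND 24]
ship_id=5: ✓ → 592
ship_id=6: ✓ → 675
ship_id=7: ✗
ship_id=8: ✗
ship_id=9: ✓ → 285
ship_id=10: ✗
ship_id=11: ✗
ship_id=12: ✓ → 173
ship_id=13: ✓ → 185
ship_id=14: ✗
ship_id=15: ✓ → 115
ship_id=16: ✓ → 73
ship_id=17: ✓ → 823
ship_id=18: ✓ → 435
evri_sum = 592 + 675 + 285 + 173 + 185 + 115 + 73 + 823 + 435 = 3356
—
[days_sum: days >= 14 OR carrier IN ('DHL', 'FedEx', 'USPS')]
ship_id=5: ✓ → 592
ship_id=6: ✓ → 675
ship_id=7: ✓ → 403
ship_id=8: ✓ → 211
ship_id=9: ✗
ship_id=10: ✓ → 484
ship_id=11: ✓ → 95
ship_id=12: ✓ → 173
ship_id=13: ✗
ship_id=14: ✗
ship_id=15: ✓ → 115
ship_id=16: ✗
ship_id=17: ✓ → 823
ship_id=18: ✓ → 435
days_sum = 592 + 675 + 403 + 211 + 484 + 95 + 173 + 115 + 823 + 435 = 4006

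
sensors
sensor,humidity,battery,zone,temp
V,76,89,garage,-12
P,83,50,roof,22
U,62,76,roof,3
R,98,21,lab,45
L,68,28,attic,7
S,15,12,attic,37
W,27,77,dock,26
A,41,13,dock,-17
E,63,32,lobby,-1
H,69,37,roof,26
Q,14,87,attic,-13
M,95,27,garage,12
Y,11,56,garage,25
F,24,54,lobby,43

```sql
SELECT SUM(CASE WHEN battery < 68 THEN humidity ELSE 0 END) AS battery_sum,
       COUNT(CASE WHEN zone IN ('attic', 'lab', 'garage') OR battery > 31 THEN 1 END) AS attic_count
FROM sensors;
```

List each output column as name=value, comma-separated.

battery_sum=567, attic_count=13

[battery_sum: battery < 68]
sensor=V: ✗
sensor=P: ✓ → 83
sensor=U: ✗
sensor=R: ✓ → 98
sensor=L: ✓ → 68
sensor=S: ✓ → 15
sensor=W: ✗
sensor=A: ✓ → 41
sensor=E: ✓ → 63
sensor=H: ✓ → 69
sensor=Q: ✗
sensor=M: ✓ → 95
sensor=Y: ✓ → 11
sensor=F: ✓ → 24
battery_sum = 83 + 98 + 68 + 15 + 41 + 63 + 69 + 95 + 11 + 24 = 567
—
[attic_count: zone IN ('attic', 'lab', 'garage') OR battery > 31]
sensor=V: ✓ → 1
sensor=P: ✓ → 1
sensor=U: ✓ → 1
sensor=R: ✓ → 1
sensor=L: ✓ → 1
sensor=S: ✓ → 1
sensor=W: ✓ → 1
sensor=A: ✗
sensor=E: ✓ → 1
sensor=H: ✓ → 1
sensor=Q: ✓ → 1
sensor=M: ✓ → 1
sensor=Y: ✓ → 1
sensor=F: ✓ → 1
attic_count = COUNT(1, 1, 1, 1, 1, 1, 1, 1, 1, 1, 1, 1, 1) = 13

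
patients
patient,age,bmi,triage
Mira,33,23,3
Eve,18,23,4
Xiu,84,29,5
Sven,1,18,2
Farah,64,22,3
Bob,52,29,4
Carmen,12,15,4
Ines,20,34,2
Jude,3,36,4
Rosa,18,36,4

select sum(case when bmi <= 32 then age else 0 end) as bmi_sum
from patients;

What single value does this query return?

patient=Mira: ✓ → 33
patient=Eve: ✓ → 18
patient=Xiu: ✓ → 84
patient=Sven: ✓ → 1
patient=Farah: ✓ → 64
patient=Bob: ✓ → 52
patient=Carmen: ✓ → 12
patient=Ines: ✗
patient=Jude: ✗
patient=Rosa: ✗
bmi_sum = 33 + 18 + 84 + 1 + 64 + 52 + 12 = 264

264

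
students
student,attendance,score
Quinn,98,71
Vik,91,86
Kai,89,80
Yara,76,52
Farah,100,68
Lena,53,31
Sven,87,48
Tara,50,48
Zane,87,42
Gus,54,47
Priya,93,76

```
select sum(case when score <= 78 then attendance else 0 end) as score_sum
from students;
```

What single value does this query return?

698

student=Quinn: ✓ → 98
student=Vik: ✗
student=Kai: ✗
student=Yara: ✓ → 76
student=Farah: ✓ → 100
student=Lena: ✓ → 53
student=Sven: ✓ → 87
student=Tara: ✓ → 50
student=Zane: ✓ → 87
student=Gus: ✓ → 54
student=Priya: ✓ → 93
score_sum = 98 + 76 + 100 + 53 + 87 + 50 + 87 + 54 + 93 = 698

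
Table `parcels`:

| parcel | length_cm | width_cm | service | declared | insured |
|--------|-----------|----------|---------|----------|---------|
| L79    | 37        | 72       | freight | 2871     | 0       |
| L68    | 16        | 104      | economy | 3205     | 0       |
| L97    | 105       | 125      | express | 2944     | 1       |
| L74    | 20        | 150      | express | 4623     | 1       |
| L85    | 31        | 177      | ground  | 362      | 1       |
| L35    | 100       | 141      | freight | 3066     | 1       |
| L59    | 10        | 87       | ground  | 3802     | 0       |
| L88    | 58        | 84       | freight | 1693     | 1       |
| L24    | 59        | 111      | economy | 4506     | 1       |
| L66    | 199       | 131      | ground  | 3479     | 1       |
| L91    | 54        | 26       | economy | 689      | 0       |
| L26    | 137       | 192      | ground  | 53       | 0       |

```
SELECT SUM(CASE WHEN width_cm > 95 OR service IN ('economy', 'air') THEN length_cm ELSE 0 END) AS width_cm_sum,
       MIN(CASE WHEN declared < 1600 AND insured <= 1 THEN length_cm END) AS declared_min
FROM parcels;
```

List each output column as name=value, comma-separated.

[width_cm_sum: width_cm > 95 OR service IN ('economy', 'air')]
parcel=L79: ✗
parcel=L68: ✓ → 16
parcel=L97: ✓ → 105
parcel=L74: ✓ → 20
parcel=L85: ✓ → 31
parcel=L35: ✓ → 100
parcel=L59: ✗
parcel=L88: ✗
parcel=L24: ✓ → 59
parcel=L66: ✓ → 199
parcel=L91: ✓ → 54
parcel=L26: ✓ → 137
width_cm_sum = 16 + 105 + 20 + 31 + 100 + 59 + 199 + 54 + 137 = 721
—
[declared_min: declared < 1600 AND insured <= 1]
parcel=L79: ✗
parcel=L68: ✗
parcel=L97: ✗
parcel=L74: ✗
parcel=L85: ✓ → 31
parcel=L35: ✗
parcel=L59: ✗
parcel=L88: ✗
parcel=L24: ✗
parcel=L66: ✗
parcel=L91: ✓ → 54
parcel=L26: ✓ → 137
declared_min = MIN(31, 54, 137) = 31

width_cm_sum=721, declared_min=31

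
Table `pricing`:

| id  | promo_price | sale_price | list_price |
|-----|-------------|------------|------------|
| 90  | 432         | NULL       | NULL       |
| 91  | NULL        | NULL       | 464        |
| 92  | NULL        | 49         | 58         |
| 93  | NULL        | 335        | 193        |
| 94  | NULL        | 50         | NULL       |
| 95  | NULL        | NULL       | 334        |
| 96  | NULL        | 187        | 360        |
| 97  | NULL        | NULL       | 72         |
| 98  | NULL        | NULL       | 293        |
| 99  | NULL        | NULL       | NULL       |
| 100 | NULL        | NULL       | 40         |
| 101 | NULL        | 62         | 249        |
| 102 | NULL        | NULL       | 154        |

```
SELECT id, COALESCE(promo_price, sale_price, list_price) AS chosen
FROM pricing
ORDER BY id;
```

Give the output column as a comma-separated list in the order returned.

id=90: promo_price=432 → 432
id=91: promo_price=NULL, sale_price=NULL, list_price=464 → 464
id=92: promo_price=NULL, sale_price=49 → 49
id=93: promo_price=NULL, sale_price=335 → 335
id=94: promo_price=NULL, sale_price=50 → 50
id=95: promo_price=NULL, sale_price=NULL, list_price=334 → 334
id=96: promo_price=NULL, sale_price=187 → 187
id=97: promo_price=NULL, sale_price=NULL, list_price=72 → 72
id=98: promo_price=NULL, sale_price=NULL, list_price=293 → 293
id=99: promo_price=NULL, sale_price=NULL, list_price=NULL (all NULL) → NULL
id=100: promo_price=NULL, sale_price=NULL, list_price=40 → 40
id=101: promo_price=NULL, sale_price=62 → 62
id=102: promo_price=NULL, sale_price=NULL, list_price=154 → 154

432, 464, 49, 335, 50, 334, 187, 72, 293, NULL, 40, 62, 154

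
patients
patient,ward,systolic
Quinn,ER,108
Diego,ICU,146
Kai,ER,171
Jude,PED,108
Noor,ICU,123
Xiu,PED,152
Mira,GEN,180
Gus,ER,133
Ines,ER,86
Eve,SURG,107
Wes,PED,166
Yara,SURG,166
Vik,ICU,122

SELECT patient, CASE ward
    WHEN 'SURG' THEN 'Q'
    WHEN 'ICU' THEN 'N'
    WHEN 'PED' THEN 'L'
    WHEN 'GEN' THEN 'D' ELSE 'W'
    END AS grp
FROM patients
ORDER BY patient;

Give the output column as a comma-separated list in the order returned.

N, Q, W, W, L, W, D, N, W, N, L, L, Q

patient=Diego: ward='ICU' → N
patient=Eve: ward='SURG' → Q
patient=Gus: ELSE → W
patient=Ines: ELSE → W
patient=Jude: ward='PED' → L
patient=Kai: ELSE → W
patient=Mira: ward='GEN' → D
patient=Noor: ward='ICU' → N
patient=Quinn: ELSE → W
patient=Vik: ward='ICU' → N
patient=Wes: ward='PED' → L
patient=Xiu: ward='PED' → L
patient=Yara: ward='SURG' → Q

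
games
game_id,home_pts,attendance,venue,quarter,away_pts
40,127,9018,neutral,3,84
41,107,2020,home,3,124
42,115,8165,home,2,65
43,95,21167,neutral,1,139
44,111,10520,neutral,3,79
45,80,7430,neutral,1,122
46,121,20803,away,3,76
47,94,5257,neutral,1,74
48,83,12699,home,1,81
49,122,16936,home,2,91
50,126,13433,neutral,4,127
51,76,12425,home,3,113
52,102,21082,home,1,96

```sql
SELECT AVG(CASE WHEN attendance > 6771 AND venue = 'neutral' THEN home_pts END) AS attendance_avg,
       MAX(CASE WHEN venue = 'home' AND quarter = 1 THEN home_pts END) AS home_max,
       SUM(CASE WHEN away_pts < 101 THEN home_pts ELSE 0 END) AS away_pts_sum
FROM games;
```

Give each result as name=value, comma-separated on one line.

[attendance_avg: attendance > 6771 AND venue = 'neutral']
game_id=40: ✓ → 127
game_id=41: ✗
game_id=42: ✗
game_id=43: ✓ → 95
game_id=44: ✓ → 111
game_id=45: ✓ → 80
game_id=46: ✗
game_id=47: ✗
game_id=48: ✗
game_id=49: ✗
game_id=50: ✓ → 126
game_id=51: ✗
game_id=52: ✗
attendance_avg = (127 + 95 + 111 + 80 + 126) / 5 = 107.8
—
[home_max: venue = 'home' AND quarter = 1]
game_id=40: ✗
game_id=41: ✗
game_id=42: ✗
game_id=43: ✗
game_id=44: ✗
game_id=45: ✗
game_id=46: ✗
game_id=47: ✗
game_id=48: ✓ → 83
game_id=49: ✗
game_id=50: ✗
game_id=51: ✗
game_id=52: ✓ → 102
home_max = MAX(83, 102) = 102
—
[away_pts_sum: away_pts < 101]
game_id=40: ✓ → 127
game_id=41: ✗
game_id=42: ✓ → 115
game_id=43: ✗
game_id=44: ✓ → 111
game_id=45: ✗
game_id=46: ✓ → 121
game_id=47: ✓ → 94
game_id=48: ✓ → 83
game_id=49: ✓ → 122
game_id=50: ✗
game_id=51: ✗
game_id=52: ✓ → 102
away_pts_sum = 127 + 115 + 111 + 121 + 94 + 83 + 122 + 102 = 875

attendance_avg=107.8, home_max=102, away_pts_sum=875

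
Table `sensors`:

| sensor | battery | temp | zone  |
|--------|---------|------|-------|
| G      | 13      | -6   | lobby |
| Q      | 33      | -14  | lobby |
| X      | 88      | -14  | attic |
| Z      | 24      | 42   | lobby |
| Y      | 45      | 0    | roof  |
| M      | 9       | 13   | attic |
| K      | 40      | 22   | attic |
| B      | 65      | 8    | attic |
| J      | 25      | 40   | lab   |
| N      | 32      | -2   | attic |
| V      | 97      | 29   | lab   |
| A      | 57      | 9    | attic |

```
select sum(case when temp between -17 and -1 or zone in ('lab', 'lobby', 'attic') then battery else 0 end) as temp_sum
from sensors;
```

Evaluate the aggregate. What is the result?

483

sensor=G: ✓ → 13
sensor=Q: ✓ → 33
sensor=X: ✓ → 88
sensor=Z: ✓ → 24
sensor=Y: ✗
sensor=M: ✓ → 9
sensor=K: ✓ → 40
sensor=B: ✓ → 65
sensor=J: ✓ → 25
sensor=N: ✓ → 32
sensor=V: ✓ → 97
sensor=A: ✓ → 57
temp_sum = 13 + 33 + 88 + 24 + 9 + 40 + 65 + 25 + 32 + 97 + 57 = 483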